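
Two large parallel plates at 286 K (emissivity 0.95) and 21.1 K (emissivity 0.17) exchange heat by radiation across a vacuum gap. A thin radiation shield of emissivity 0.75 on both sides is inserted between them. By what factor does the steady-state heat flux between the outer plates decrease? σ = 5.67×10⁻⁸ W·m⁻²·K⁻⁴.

Without shield: q₀ = σΔ(T⁴)/(1/ε₁+1/ε₂−1) with denominator 5.935.
With shield the two gaps are in series; the resistances add: (1/ε₁+1/ε_s−1)+(1/ε_s+1/ε₂−1) = 1.386+6.216 = 7.602.
Heat-flux ratio q₀/q = 7.602/5.935.

factor ≈ 1.28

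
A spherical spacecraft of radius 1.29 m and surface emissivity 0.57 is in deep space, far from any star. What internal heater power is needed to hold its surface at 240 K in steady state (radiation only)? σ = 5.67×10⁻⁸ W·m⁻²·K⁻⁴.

P ≈ 2240 W

P = εσ·4πr²·T⁴.
4πr² = 20.91 m²; T⁴ = 3.318×10⁹ K⁴.
P = 0.57·5.67×10⁻⁸·20.91·3.318×10⁹.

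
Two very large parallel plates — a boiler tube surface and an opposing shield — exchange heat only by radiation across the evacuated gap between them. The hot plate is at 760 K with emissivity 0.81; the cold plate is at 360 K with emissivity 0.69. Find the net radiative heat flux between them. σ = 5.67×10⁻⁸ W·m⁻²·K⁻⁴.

q ≈ 10700 W/m²

For two infinite grey parallel plates, q = σ(T₁⁴ − T₂⁴)/(1/ε₁ + 1/ε₂ − 1).
T₁⁴ − T₂⁴ = 3.336×10¹¹ − 1.680×10¹⁰ = 3.168×10¹¹ K⁴.
1/ε₁ + 1/ε₂ − 1 = 1.235 + 1.449 − 1 = 1.684.
q = 5.67×10⁻⁸ × 3.168×10¹¹ / 1.684.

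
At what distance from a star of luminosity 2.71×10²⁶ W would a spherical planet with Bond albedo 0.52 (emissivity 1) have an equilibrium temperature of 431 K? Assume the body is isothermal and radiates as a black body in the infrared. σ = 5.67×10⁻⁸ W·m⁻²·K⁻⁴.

For an isothermal black-emitting sphere, (1−a)S·πr² = σ·4πr²·T⁴ ⇒ S = 4σT⁴/(1−a).
S = 4·5.67×10⁻⁸·(431)⁴/0.480 = 16300 W/m².
Flux falls as S = L/(4πd²), so d = √(L/(4πS)) = √(2.71×10²⁶/(4π·16300)).

d ≈ 3.64×10¹⁰ m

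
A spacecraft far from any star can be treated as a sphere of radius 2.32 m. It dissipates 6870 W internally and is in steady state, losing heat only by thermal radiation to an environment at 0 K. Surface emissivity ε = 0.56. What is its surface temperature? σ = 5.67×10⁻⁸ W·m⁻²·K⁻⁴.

T ≈ 238 K

Steady state: internal power = radiated power, P = εσA T⁴.
Radiating area A = 4πr² = 67.64 m².
T⁴ = P/(εσA) = 6870/(0.56·5.67×10⁻⁸·67.64) = 3.199×10⁹ K⁴.
T = (3.199×10⁹)^(1/4).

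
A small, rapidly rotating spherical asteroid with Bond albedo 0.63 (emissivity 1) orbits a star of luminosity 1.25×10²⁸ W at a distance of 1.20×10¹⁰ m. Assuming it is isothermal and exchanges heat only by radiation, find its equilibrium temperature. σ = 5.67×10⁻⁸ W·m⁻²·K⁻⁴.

T ≈ 1830 K

First find the stellar flux at distance d: S = L/(4πd²) = 1.25×10²⁸/(4π·(1.20×10¹⁰)²) = 6.908×10⁶ W/m².
For an isothermal sphere, absorbed (1−a)S·πr² = emitted σ·4πr²·T⁴, so T⁴ = (1−a)S/(4σ).
T⁴ = 0.370·6.908×10⁶/(4·5.67×10⁻⁸) = 1.127×10¹³ K⁴.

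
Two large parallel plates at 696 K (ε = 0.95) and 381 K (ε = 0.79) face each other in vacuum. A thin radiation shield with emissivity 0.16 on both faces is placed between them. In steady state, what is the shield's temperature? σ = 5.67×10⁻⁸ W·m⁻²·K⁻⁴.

T_s ≈ 600 K

In steady state the net flux on the hot side equals that on the cold side.
σ(T₁⁴−T_s⁴)/D₁ = σ(T_s⁴−T₂⁴)/D₂, with D₁ = 1/ε₁+1/ε_s−1 = 6.303, D₂ = 1/ε_s+1/ε₂−1 = 6.516.
Solve for T_s⁴: T_s⁴ = (D₂·T₁⁴ + D₁·T₂⁴)/(D₁+D₂) = 1.296×10¹¹ K⁴.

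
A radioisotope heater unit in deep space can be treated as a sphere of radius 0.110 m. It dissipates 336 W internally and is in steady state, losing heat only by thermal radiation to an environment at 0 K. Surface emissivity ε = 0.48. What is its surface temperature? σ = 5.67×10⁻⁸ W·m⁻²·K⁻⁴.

Steady state: internal power = radiated power, P = εσA T⁴.
Radiating area A = 4πr² = 0.1521 m².
T⁴ = P/(εσA) = 336/(0.48·5.67×10⁻⁸·0.1521) = 8.119×10¹⁰ K⁴.
T = (8.119×10¹⁰)^(1/4).

T ≈ 534 K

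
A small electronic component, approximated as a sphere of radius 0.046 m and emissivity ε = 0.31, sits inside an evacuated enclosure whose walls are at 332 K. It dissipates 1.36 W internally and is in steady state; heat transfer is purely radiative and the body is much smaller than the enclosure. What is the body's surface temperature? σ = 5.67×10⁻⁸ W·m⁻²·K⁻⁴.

T ≈ 350 K

For a small grey body in a large enclosure, net radiated power = εσA(T⁴ − T_w⁴).
Steady state: P = εσA(T⁴ − T_w⁴) with A = 4πr² = 0.02659 m².
T⁴ = P/(εσA) + T_w⁴ = 1.36/(0.31·5.67×10⁻⁸·0.02659) + (332)⁴
    = 2.910×10⁹ + 1.215×10¹⁰ = 1.506×10¹⁰ K⁴.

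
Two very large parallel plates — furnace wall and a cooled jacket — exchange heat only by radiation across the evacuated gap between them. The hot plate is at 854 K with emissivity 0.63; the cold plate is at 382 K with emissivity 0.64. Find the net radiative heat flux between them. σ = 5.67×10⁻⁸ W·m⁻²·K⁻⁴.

q ≈ 13500 W/m²

For two infinite grey parallel plates, q = σ(T₁⁴ − T₂⁴)/(1/ε₁ + 1/ε₂ − 1).
T₁⁴ − T₂⁴ = 5.319×10¹¹ − 2.129×10¹⁰ = 5.106×10¹¹ K⁴.
1/ε₁ + 1/ε₂ − 1 = 1.587 + 1.562 − 1 = 2.150.
q = 5.67×10⁻⁸ × 5.106×10¹¹ / 2.150.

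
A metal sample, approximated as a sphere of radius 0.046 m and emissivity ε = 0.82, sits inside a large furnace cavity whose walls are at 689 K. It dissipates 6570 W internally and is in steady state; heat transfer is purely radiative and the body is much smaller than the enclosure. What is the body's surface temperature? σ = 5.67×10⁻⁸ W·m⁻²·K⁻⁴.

For a small grey body in a large enclosure, net radiated power = εσA(T⁴ − T_w⁴).
Steady state: P = εσA(T⁴ − T_w⁴) with A = 4πr² = 0.02659 m².
T⁴ = P/(εσA) + T_w⁴ = 6570/(0.82·5.67×10⁻⁸·0.02659) + (689)⁴
    = 5.314×10¹² + 2.254×10¹¹ = 5.540×10¹² K⁴.

T ≈ 1530 K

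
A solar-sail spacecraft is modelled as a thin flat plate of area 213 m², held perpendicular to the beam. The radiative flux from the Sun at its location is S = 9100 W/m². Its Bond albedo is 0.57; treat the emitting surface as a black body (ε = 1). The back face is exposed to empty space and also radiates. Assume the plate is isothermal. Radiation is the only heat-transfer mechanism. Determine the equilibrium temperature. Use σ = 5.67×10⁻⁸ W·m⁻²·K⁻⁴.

T ≈ 431 K

At equilibrium, absorbed power = emitted power.
Absorbing cross-section = A = 213.0 m²; emitting surface = 2A = 426.0 m² (ratio 2).
(1−a)S·A_cross = εσ·A_surf·T⁴  ⇒  T⁴ = (1−a)S/(2σ).
T⁴ = 0.430·9100/(2·5.67×10⁻⁸) = 3.451×10¹⁰ K⁴.
T = (3.451×10¹⁰)^(1/4).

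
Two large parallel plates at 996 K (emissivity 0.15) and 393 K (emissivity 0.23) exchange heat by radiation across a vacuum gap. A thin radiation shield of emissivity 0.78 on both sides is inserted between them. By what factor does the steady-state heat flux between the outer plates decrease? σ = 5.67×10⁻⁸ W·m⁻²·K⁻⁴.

Without shield: q₀ = σΔ(T⁴)/(1/ε₁+1/ε₂−1) with denominator 10.01.
With shield the two gaps are in series; the resistances add: (1/ε₁+1/ε_s−1)+(1/ε_s+1/ε₂−1) = 6.949+4.630 = 11.58.
Heat-flux ratio q₀/q = 11.58/10.01.

factor ≈ 1.16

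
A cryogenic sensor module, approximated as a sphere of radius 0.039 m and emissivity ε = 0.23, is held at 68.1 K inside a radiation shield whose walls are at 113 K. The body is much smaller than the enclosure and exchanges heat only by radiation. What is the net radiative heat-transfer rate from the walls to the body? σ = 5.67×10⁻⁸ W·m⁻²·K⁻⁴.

For a small grey body in a large enclosure: P_net = εσA(T_body⁴ − T_wall⁴).
A = 4πr² = 0.01911 m²; T_body⁴ − T_wall⁴ = 2.151×10⁷ − 1.630×10⁸ = -1.415×10⁸ K⁴.
|P_net| = 0.23·5.67×10⁻⁸·0.01911·1.415×10⁸.

P_net ≈ 0.0353 W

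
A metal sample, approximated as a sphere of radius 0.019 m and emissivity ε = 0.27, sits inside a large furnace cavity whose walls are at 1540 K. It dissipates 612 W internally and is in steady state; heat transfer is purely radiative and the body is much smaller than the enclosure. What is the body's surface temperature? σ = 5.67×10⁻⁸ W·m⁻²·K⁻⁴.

T ≈ 1950 K

For a small grey body in a large enclosure, net radiated power = εσA(T⁴ − T_w⁴).
Steady state: P = εσA(T⁴ − T_w⁴) with A = 4πr² = 0.004536 m².
T⁴ = P/(εσA) + T_w⁴ = 612/(0.27·5.67×10⁻⁸·0.004536) + (1540)⁴
    = 8.812×10¹² + 5.624×10¹² = 1.444×10¹³ K⁴.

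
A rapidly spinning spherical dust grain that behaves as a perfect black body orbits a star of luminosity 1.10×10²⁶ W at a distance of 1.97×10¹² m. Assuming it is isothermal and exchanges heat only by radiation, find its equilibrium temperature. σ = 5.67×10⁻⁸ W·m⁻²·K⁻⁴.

First find the stellar flux at distance d: S = L/(4πd²) = 1.10×10²⁶/(4π·(1.97×10¹²)²) = 2.256 W/m².
For an isothermal sphere, absorbed (1−a)S·πr² = emitted σ·4πr²·T⁴, so T⁴ = (1−a)S/(4σ).
T⁴ = 1.00·2.256/(4·5.67×10⁻⁸) = 9.945×10⁶ K⁴.

T ≈ 56.2 K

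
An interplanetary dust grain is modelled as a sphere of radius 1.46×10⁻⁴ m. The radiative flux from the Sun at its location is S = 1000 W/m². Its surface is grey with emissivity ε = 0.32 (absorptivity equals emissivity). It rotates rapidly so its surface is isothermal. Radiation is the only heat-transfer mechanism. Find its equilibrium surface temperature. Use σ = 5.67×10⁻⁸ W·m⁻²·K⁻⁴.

T ≈ 258 K

At equilibrium, absorbed power = emitted power.
Absorbing cross-section = πr² = 6.697×10⁻⁸ m²; emitting surface = 4πr² = 2.679×10⁻⁷ m² (ratio 4).
εS·A_cross = εσ·A_surf·T⁴  ⇒  T⁴ = S/(4σ)   (ε cancels).
T⁴ = 1000/(4·5.67×10⁻⁸) = 4.409×10⁹ K⁴.
T = (4.409×10⁹)^(1/4).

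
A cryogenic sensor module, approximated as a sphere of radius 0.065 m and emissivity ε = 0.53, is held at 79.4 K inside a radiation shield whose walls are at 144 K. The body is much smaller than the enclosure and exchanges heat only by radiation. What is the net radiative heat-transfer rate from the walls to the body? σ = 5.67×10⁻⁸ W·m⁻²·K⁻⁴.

For a small grey body in a large enclosure: P_net = εσA(T_body⁴ − T_wall⁴).
A = 4πr² = 0.05309 m²; T_body⁴ − T_wall⁴ = 3.974×10⁷ − 4.300×10⁸ = -3.902×10⁸ K⁴.
|P_net| = 0.53·5.67×10⁻⁸·0.05309·3.902×10⁸.

P_net ≈ 0.623 W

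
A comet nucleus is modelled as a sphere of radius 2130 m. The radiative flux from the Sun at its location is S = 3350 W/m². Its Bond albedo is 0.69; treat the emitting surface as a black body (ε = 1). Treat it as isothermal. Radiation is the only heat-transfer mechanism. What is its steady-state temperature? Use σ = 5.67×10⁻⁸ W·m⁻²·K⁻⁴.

At equilibrium, absorbed power = emitted power.
Absorbing cross-section = πr² = 1.425×10⁷ m²; emitting surface = 4πr² = 5.701×10⁷ m² (ratio 4).
(1−a)S·A_cross = εσ·A_surf·T⁴  ⇒  T⁴ = (1−a)S/(4σ).
T⁴ = 0.310·3350/(4·5.67×10⁻⁸) = 4.579×10⁹ K⁴.
T = (4.579×10⁹)^(1/4).

T ≈ 260 K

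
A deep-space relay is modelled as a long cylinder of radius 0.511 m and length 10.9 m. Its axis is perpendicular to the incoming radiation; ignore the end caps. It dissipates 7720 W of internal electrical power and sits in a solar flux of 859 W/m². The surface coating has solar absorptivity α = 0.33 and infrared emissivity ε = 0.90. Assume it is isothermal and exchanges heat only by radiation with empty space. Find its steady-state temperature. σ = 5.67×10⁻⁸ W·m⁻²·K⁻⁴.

T ≈ 279 K

At steady state, absorbed solar power + internal power = radiated power.
Absorbed: α·S·A_cross = 0.33·859·11.14 = 3158 W (cross-section 2rL).
Total input = 3158 + 7720 = 10880 W.
Radiated: εσ·A_surf·T⁴ with A_surf = 2πrL = 35.00 m².
T⁴ = 10880/(0.90·5.67×10⁻⁸·35.00) = 6.091×10⁹ K⁴.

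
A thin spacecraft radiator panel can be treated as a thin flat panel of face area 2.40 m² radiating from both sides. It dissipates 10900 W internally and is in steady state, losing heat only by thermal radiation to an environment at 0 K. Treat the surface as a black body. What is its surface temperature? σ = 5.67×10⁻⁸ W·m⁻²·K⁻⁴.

Steady state: internal power = radiated power, P = εσA T⁴.
Radiating area A = 2·2.40 = 4.800 m².
T⁴ = P/(εσA) = 10900/(1.0·5.67×10⁻⁸·4.800) = 4.005×10¹⁰ K⁴.
T = (4.005×10¹⁰)^(1/4).

T ≈ 447 K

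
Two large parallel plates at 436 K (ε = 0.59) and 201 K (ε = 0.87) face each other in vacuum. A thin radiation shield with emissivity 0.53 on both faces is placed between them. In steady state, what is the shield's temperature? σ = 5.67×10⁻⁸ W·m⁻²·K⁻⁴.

T_s ≈ 360 K

In steady state the net flux on the hot side equals that on the cold side.
σ(T₁⁴−T_s⁴)/D₁ = σ(T_s⁴−T₂⁴)/D₂, with D₁ = 1/ε₁+1/ε_s−1 = 2.582, D₂ = 1/ε_s+1/ε₂−1 = 2.036.
Solve for T_s⁴: T_s⁴ = (D₂·T₁⁴ + D₁·T₂⁴)/(D₁+D₂) = 1.685×10¹⁰ K⁴.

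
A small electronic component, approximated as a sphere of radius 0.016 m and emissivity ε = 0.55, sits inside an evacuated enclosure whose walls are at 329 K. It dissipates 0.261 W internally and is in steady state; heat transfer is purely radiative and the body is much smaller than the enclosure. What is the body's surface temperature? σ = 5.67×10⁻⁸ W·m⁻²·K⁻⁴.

For a small grey body in a large enclosure, net radiated power = εσA(T⁴ − T_w⁴).
Steady state: P = εσA(T⁴ − T_w⁴) with A = 4πr² = 0.003217 m².
T⁴ = P/(εσA) + T_w⁴ = 0.261/(0.55·5.67×10⁻⁸·0.003217) + (329)⁴
    = 2.602×10⁹ + 1.172×10¹⁰ = 1.432×10¹⁰ K⁴.

T ≈ 346 K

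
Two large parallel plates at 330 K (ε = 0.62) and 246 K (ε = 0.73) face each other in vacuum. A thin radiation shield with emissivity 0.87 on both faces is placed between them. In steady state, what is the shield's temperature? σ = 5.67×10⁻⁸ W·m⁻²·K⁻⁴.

In steady state the net flux on the hot side equals that on the cold side.
σ(T₁⁴−T_s⁴)/D₁ = σ(T_s⁴−T₂⁴)/D₂, with D₁ = 1/ε₁+1/ε_s−1 = 1.762, D₂ = 1/ε_s+1/ε₂−1 = 1.519.
Solve for T_s⁴: T_s⁴ = (D₂·T₁⁴ + D₁·T₂⁴)/(D₁+D₂) = 7.457×10⁹ K⁴.

T_s ≈ 294 K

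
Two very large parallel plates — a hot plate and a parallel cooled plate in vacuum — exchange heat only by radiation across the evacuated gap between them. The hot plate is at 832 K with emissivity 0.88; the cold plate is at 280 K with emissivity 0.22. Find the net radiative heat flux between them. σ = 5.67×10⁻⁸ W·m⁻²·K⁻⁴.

For two infinite grey parallel plates, q = σ(T₁⁴ − T₂⁴)/(1/ε₁ + 1/ε₂ − 1).
T₁⁴ − T₂⁴ = 4.792×10¹¹ − 6.147×10⁹ = 4.730×10¹¹ K⁴.
1/ε₁ + 1/ε₂ − 1 = 1.136 + 4.545 − 1 = 4.682.
q = 5.67×10⁻⁸ × 4.730×10¹¹ / 4.682.

q ≈ 5730 W/m²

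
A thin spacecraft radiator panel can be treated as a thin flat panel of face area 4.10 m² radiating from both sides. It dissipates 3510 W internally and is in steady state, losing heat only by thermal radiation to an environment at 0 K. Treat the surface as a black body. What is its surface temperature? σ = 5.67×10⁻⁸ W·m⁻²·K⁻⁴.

T ≈ 295 K

Steady state: internal power = radiated power, P = εσA T⁴.
Radiating area A = 2·4.10 = 8.200 m².
T⁴ = P/(εσA) = 3510/(1.0·5.67×10⁻⁸·8.200) = 7.549×10⁹ K⁴.
T = (7.549×10⁹)^(1/4).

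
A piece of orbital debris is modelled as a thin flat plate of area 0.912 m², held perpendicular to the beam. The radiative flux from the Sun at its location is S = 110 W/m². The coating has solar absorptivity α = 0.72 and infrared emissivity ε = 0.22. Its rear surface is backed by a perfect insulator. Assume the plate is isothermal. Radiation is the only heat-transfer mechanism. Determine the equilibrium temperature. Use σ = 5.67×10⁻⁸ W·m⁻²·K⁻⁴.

At equilibrium, absorbed power = emitted power.
Absorbing cross-section = A = 0.9120 m²; emitting surface = A = 0.9120 m² (ratio 1).
αS·A_cross = εσ·A_surf·T⁴  ⇒  T⁴ = αS/(ε·1σ).
T⁴ = 0.720·110/(0.22·1·5.67×10⁻⁸) = 6.349×10⁹ K⁴.
T = (6.349×10⁹)^(1/4).

T ≈ 282 K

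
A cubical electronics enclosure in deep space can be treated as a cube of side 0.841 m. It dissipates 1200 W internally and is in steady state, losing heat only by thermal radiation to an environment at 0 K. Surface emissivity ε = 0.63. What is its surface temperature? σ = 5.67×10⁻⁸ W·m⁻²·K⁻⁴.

T ≈ 298 K

Steady state: internal power = radiated power, P = εσA T⁴.
Radiating area A = 6L² = 4.244 m².
T⁴ = P/(εσA) = 1200/(0.63·5.67×10⁻⁸·4.244) = 7.916×10⁹ K⁴.
T = (7.916×10⁹)^(1/4).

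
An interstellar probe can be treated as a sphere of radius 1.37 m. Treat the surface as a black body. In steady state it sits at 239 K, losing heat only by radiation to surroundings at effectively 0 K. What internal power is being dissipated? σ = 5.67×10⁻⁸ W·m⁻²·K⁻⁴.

Steady state: P = εσA T⁴.
A = 4πr² = 23.59 m²; T⁴ = (239)⁴ = 3.263×10⁹ K⁴.
P = 1.0 × 5.67×10⁻⁸ × 23.59 × 3.263×10⁹.

P ≈ 4360 W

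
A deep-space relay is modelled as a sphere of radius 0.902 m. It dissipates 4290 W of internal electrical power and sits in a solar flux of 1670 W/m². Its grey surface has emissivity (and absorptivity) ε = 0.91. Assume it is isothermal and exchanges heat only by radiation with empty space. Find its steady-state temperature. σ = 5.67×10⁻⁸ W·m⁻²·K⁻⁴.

At steady state, absorbed solar power + internal power = radiated power.
Absorbed: α·S·A_cross = 0.91·1670·2.556 = 3884 W (cross-section πr²).
Total input = 3884 + 4290 = 8174 W.
Radiated: εσ·A_surf·T⁴ with A_surf = 4πr² = 10.22 m².
T⁴ = 8174/(0.91·5.67×10⁻⁸·10.22) = 1.550×10¹⁰ K⁴.

T ≈ 353 K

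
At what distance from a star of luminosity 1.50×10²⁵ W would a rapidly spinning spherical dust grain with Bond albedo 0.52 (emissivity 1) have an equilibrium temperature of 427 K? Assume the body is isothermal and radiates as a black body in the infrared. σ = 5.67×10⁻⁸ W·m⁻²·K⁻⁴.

For an isothermal black-emitting sphere, (1−a)S·πr² = σ·4πr²·T⁴ ⇒ S = 4σT⁴/(1−a).
S = 4·5.67×10⁻⁸·(427)⁴/0.480 = 15710 W/m².
Flux falls as S = L/(4πd²), so d = √(L/(4πS)) = √(1.50×10²⁵/(4π·15710)).

d ≈ 8.72×10⁹ m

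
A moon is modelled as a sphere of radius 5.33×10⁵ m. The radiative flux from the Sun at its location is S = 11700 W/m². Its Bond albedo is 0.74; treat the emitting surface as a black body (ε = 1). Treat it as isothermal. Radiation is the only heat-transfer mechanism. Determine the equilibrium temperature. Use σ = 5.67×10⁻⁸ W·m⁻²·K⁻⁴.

At equilibrium, absorbed power = emitted power.
Absorbing cross-section = πr² = 8.925×10¹¹ m²; emitting surface = 4πr² = 3.570×10¹² m² (ratio 4).
(1−a)S·A_cross = εσ·A_surf·T⁴  ⇒  T⁴ = (1−a)S/(4σ).
T⁴ = 0.260·11700/(4·5.67×10⁻⁸) = 1.341×10¹⁰ K⁴.
T = (1.341×10¹⁰)^(1/4).

T ≈ 340 K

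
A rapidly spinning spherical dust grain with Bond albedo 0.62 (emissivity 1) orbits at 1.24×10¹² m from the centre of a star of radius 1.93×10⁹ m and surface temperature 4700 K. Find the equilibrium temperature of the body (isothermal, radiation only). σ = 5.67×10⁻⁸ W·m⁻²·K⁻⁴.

T ≈ 103 K

The star's surface emits σT_*⁴; at distance d the flux is S = σT_*⁴(R_*/d)².
S = 5.67×10⁻⁸·(4700)⁴·(1.93×10⁹/1.24×10¹²)² = 67.03 W/m².
For an isothermal sphere T⁴ = (1−a)S/(4σ) = 1.123×10⁸ K⁴.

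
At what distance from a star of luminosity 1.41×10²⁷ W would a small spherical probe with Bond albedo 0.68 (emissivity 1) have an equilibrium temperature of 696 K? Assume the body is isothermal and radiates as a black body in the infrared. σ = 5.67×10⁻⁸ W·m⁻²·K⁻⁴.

For an isothermal black-emitting sphere, (1−a)S·πr² = σ·4πr²·T⁴ ⇒ S = 4σT⁴/(1−a).
S = 4·5.67×10⁻⁸·(696)⁴/0.320 = 1.663×10⁵ W/m².
Flux falls as S = L/(4πd²), so d = √(L/(4πS)) = √(1.41×10²⁷/(4π·1.663×10⁵)).

d ≈ 2.60×10¹⁰ m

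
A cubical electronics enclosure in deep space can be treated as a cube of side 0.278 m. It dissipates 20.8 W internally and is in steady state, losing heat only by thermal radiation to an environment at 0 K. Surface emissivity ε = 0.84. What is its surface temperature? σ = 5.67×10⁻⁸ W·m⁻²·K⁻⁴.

T ≈ 175 K

Steady state: internal power = radiated power, P = εσA T⁴.
Radiating area A = 6L² = 0.4637 m².
T⁴ = P/(εσA) = 20.8/(0.84·5.67×10⁻⁸·0.4637) = 9.418×10⁸ K⁴.
T = (9.418×10⁸)^(1/4).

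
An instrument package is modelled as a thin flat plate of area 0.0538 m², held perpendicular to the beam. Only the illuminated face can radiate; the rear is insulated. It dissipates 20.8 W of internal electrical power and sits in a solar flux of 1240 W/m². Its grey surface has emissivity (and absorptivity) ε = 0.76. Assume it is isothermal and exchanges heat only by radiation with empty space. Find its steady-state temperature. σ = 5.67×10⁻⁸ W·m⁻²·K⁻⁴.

At steady state, absorbed solar power + internal power = radiated power.
Absorbed: α·S·A_cross = 0.76·1240·0.05380 = 50.70 W (cross-section A).
Total input = 50.70 + 20.8 = 71.50 W.
Radiated: εσ·A_surf·T⁴ with A_surf = A = 0.05380 m².
T⁴ = 71.50/(0.76·5.67×10⁻⁸·0.05380) = 3.084×10¹⁰ K⁴.

T ≈ 419 K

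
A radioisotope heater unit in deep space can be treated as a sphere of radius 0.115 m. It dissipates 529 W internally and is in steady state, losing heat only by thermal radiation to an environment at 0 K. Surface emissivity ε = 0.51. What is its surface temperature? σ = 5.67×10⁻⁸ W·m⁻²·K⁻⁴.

Steady state: internal power = radiated power, P = εσA T⁴.
Radiating area A = 4πr² = 0.1662 m².
T⁴ = P/(εσA) = 529/(0.51·5.67×10⁻⁸·0.1662) = 1.101×10¹¹ K⁴.
T = (1.101×10¹¹)^(1/4).

T ≈ 576 K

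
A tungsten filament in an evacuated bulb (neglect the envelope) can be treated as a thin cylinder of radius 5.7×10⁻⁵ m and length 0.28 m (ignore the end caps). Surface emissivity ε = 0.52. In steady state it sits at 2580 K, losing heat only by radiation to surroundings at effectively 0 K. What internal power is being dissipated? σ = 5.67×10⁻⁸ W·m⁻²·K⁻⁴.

Steady state: P = εσA T⁴.
A = 2πrL = 1.003×10⁻⁴ m²; T⁴ = (2580)⁴ = 4.431×10¹³ K⁴.
P = 0.52 × 5.67×10⁻⁸ × 1.003×10⁻⁴ × 4.431×10¹³.

P ≈ 131 W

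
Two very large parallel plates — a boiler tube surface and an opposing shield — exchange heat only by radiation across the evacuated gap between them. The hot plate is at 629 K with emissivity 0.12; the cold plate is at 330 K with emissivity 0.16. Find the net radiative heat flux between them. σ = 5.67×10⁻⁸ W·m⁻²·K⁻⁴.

For two infinite grey parallel plates, q = σ(T₁⁴ − T₂⁴)/(1/ε₁ + 1/ε₂ − 1).
T₁⁴ − T₂⁴ = 1.565×10¹¹ − 1.186×10¹⁰ = 1.447×10¹¹ K⁴.
1/ε₁ + 1/ε₂ − 1 = 8.333 + 6.250 − 1 = 13.58.
q = 5.67×10⁻⁸ × 1.447×10¹¹ / 13.58.

q ≈ 604 W/m²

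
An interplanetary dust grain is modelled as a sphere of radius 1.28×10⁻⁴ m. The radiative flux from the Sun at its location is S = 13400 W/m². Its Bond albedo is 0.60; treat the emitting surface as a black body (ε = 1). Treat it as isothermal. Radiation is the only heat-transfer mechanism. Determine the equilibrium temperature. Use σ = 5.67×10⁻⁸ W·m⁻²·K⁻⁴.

T ≈ 392 K

At equilibrium, absorbed power = emitted power.
Absorbing cross-section = πr² = 5.147×10⁻⁸ m²; emitting surface = 4πr² = 2.059×10⁻⁷ m² (ratio 4).
(1−a)S·A_cross = εσ·A_surf·T⁴  ⇒  T⁴ = (1−a)S/(4σ).
T⁴ = 0.400·13400/(4·5.67×10⁻⁸) = 2.363×10¹⁰ K⁴.
T = (2.363×10¹⁰)^(1/4).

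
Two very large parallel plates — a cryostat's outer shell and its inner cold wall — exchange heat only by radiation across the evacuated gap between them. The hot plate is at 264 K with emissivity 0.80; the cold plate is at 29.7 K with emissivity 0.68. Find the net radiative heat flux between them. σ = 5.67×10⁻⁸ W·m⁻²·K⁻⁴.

q ≈ 160 W/m²

For two infinite grey parallel plates, q = σ(T₁⁴ − T₂⁴)/(1/ε₁ + 1/ε₂ − 1).
T₁⁴ − T₂⁴ = 4.858×10⁹ − 7.781×10⁵ = 4.857×10⁹ K⁴.
1/ε₁ + 1/ε₂ − 1 = 1.250 + 1.471 − 1 = 1.721.
q = 5.67×10⁻⁸ × 4.857×10⁹ / 1.721.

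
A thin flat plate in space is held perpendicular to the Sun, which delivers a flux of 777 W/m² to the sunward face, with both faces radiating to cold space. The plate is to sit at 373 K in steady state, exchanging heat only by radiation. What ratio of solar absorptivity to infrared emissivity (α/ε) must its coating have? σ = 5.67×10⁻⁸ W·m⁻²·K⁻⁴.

Balance: αS·A = εσ·2A·T⁴ ⇒ α/ε = 2σT⁴/S.
α/ε = 2·5.67×10⁻⁸·(373)⁴/777 = 2·5.67×10⁻⁸·1.936×10¹⁰/777.

α/ε ≈ 2.83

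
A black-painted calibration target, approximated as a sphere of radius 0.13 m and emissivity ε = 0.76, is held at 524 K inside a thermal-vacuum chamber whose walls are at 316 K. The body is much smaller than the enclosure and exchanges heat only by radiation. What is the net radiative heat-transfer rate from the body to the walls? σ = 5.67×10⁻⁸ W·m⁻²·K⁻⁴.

P_net ≈ 599 W

For a small grey body in a large enclosure: P_net = εσA(T_body⁴ − T_wall⁴).
A = 4πr² = 0.2124 m²; T_body⁴ − T_wall⁴ = 7.539×10¹⁰ − 9.971×10⁹ = 6.542×10¹⁰ K⁴.
|P_net| = 0.76·5.67×10⁻⁸·0.2124·6.542×10¹⁰.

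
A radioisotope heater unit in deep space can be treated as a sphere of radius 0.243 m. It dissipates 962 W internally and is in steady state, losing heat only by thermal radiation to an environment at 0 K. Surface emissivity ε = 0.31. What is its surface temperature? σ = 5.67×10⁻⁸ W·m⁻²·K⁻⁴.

T ≈ 521 K

Steady state: internal power = radiated power, P = εσA T⁴.
Radiating area A = 4πr² = 0.7420 m².
T⁴ = P/(εσA) = 962/(0.31·5.67×10⁻⁸·0.7420) = 7.376×10¹⁰ K⁴.
T = (7.376×10¹⁰)^(1/4).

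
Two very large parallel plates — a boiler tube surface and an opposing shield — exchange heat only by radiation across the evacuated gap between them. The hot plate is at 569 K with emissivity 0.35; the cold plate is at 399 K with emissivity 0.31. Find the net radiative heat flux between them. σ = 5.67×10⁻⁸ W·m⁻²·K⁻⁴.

For two infinite grey parallel plates, q = σ(T₁⁴ − T₂⁴)/(1/ε₁ + 1/ε₂ − 1).
T₁⁴ − T₂⁴ = 1.048×10¹¹ − 2.534×10¹⁰ = 7.948×10¹⁰ K⁴.
1/ε₁ + 1/ε₂ − 1 = 2.857 + 3.226 − 1 = 5.083.
q = 5.67×10⁻⁸ × 7.948×10¹⁰ / 5.083.

q ≈ 887 W/m²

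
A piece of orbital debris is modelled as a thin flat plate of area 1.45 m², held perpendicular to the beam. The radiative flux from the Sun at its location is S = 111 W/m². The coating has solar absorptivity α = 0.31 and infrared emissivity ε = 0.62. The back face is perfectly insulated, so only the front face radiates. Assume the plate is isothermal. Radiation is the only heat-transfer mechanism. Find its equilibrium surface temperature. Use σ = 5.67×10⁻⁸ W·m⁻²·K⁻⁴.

T ≈ 177 K

At equilibrium, absorbed power = emitted power.
Absorbing cross-section = A = 1.450 m²; emitting surface = A = 1.450 m² (ratio 1).
αS·A_cross = εσ·A_surf·T⁴  ⇒  T⁴ = αS/(ε·1σ).
T⁴ = 0.310·111/(0.62·1·5.67×10⁻⁸) = 9.788×10⁸ K⁴.
T = (9.788×10⁸)^(1/4).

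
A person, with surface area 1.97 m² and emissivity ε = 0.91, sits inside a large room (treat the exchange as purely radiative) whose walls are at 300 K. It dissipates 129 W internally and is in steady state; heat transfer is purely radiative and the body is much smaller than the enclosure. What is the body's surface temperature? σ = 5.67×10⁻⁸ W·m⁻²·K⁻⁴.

T ≈ 311 K

For a small grey body in a large enclosure, net radiated power = εσA(T⁴ − T_w⁴).
Steady state: P = εσA(T⁴ − T_w⁴) with A = 1.97 m².
T⁴ = P/(εσA) + T_w⁴ = 129/(0.91·5.67×10⁻⁸·1.970) + (300)⁴
    = 1.269×10⁹ + 8.100×10⁹ = 9.369×10⁹ K⁴.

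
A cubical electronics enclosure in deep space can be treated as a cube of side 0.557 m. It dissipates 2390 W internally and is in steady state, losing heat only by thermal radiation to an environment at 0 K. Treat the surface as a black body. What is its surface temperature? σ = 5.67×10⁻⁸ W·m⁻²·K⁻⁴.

T ≈ 388 K

Steady state: internal power = radiated power, P = εσA T⁴.
Radiating area A = 6L² = 1.861 m².
T⁴ = P/(εσA) = 2390/(1.0·5.67×10⁻⁸·1.861) = 2.264×10¹⁰ K⁴.
T = (2.264×10¹⁰)^(1/4).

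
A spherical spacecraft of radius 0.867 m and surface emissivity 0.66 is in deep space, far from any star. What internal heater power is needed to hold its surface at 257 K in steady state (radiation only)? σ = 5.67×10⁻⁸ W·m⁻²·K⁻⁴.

P ≈ 1540 W

P = εσ·4πr²·T⁴.
4πr² = 9.446 m²; T⁴ = 4.362×10⁹ K⁴.
P = 0.66·5.67×10⁻⁸·9.446·4.362×10⁹.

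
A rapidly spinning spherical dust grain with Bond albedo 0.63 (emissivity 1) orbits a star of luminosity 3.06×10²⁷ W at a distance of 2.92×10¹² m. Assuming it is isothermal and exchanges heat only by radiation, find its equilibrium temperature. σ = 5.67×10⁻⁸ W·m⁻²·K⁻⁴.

First find the stellar flux at distance d: S = L/(4πd²) = 3.06×10²⁷/(4π·(2.92×10¹²)²) = 28.56 W/m².
For an isothermal sphere, absorbed (1−a)S·πr² = emitted σ·4πr²·T⁴, so T⁴ = (1−a)S/(4σ).
T⁴ = 0.370·28.56/(4·5.67×10⁻⁸) = 4.659×10⁷ K⁴.

T ≈ 82.6 K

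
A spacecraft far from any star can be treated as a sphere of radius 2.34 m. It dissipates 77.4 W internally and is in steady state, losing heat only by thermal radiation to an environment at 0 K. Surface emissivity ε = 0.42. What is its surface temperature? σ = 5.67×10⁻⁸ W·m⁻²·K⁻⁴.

T ≈ 82.9 K

Steady state: internal power = radiated power, P = εσA T⁴.
Radiating area A = 4πr² = 68.81 m².
T⁴ = P/(εσA) = 77.4/(0.42·5.67×10⁻⁸·68.81) = 4.724×10⁷ K⁴.
T = (4.724×10⁷)^(1/4).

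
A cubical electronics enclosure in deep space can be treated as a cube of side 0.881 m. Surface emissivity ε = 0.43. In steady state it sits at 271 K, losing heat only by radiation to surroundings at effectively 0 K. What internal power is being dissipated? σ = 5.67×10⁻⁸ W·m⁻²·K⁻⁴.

Steady state: P = εσA T⁴.
A = 6L² = 4.657 m²; T⁴ = (271)⁴ = 5.394×10⁹ K⁴.
P = 0.43 × 5.67×10⁻⁸ × 4.657 × 5.394×10⁹.

P ≈ 612 W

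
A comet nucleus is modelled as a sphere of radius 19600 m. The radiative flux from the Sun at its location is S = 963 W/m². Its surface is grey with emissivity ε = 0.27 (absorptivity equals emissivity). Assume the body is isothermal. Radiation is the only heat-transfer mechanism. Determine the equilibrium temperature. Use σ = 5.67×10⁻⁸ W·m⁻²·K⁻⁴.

T ≈ 255 K

At equilibrium, absorbed power = emitted power.
Absorbing cross-section = πr² = 1.207×10⁹ m²; emitting surface = 4πr² = 4.827×10⁹ m² (ratio 4).
εS·A_cross = εσ·A_surf·T⁴  ⇒  T⁴ = S/(4σ)   (ε cancels).
T⁴ = 963/(4·5.67×10⁻⁸) = 4.246×10⁹ K⁴.
T = (4.246×10⁹)^(1/4).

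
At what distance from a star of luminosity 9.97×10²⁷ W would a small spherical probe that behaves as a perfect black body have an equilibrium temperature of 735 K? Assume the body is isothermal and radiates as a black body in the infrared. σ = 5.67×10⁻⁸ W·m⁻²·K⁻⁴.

d ≈ 1.09×10¹¹ m

For an isothermal black-emitting sphere, (1−a)S·πr² = σ·4πr²·T⁴ ⇒ S = 4σT⁴/(1−a).
S = 4·5.67×10⁻⁸·(735)⁴/1.00 = 66190 W/m².
Flux falls as S = L/(4πd²), so d = √(L/(4πS)) = √(9.97×10²⁷/(4π·66190)).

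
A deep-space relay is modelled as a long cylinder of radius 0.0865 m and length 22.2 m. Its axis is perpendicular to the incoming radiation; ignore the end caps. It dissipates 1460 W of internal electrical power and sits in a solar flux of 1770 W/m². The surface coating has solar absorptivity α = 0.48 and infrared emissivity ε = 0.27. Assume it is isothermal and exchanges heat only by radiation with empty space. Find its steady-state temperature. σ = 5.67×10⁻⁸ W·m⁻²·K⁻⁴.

T ≈ 400 K

At steady state, absorbed solar power + internal power = radiated power.
Absorbed: α·S·A_cross = 0.48·1770·3.841 = 3263 W (cross-section 2rL).
Total input = 3263 + 1460 = 4723 W.
Radiated: εσ·A_surf·T⁴ with A_surf = 2πrL = 12.07 m².
T⁴ = 4723/(0.27·5.67×10⁻⁸·12.07) = 2.557×10¹⁰ K⁴.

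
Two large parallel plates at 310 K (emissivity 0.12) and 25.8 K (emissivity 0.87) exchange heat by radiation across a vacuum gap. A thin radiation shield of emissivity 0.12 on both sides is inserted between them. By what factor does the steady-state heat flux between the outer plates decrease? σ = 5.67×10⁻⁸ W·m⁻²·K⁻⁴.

factor ≈ 2.85

Without shield: q₀ = σΔ(T⁴)/(1/ε₁+1/ε₂−1) with denominator 8.483.
With shield the two gaps are in series; the resistances add: (1/ε₁+1/ε_s−1)+(1/ε_s+1/ε₂−1) = 15.67+8.483 = 24.15.
Heat-flux ratio q₀/q = 24.15/8.483.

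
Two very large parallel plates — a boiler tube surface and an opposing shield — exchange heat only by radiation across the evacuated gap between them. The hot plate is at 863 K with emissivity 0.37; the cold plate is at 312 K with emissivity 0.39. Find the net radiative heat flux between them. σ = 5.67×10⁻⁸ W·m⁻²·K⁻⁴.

q ≈ 7250 W/m²

For two infinite grey parallel plates, q = σ(T₁⁴ − T₂⁴)/(1/ε₁ + 1/ε₂ − 1).
T₁⁴ − T₂⁴ = 5.547×10¹¹ − 9.476×10⁹ = 5.452×10¹¹ K⁴.
1/ε₁ + 1/ε₂ − 1 = 2.703 + 2.564 − 1 = 4.267.
q = 5.67×10⁻⁸ × 5.452×10¹¹ / 4.267.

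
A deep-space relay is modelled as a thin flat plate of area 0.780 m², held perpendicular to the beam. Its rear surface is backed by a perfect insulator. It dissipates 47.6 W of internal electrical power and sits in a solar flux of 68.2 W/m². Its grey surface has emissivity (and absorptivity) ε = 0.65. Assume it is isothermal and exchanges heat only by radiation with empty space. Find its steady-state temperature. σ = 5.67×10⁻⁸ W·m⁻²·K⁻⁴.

T ≈ 231 K

At steady state, absorbed solar power + internal power = radiated power.
Absorbed: α·S·A_cross = 0.65·68.2·0.7800 = 34.58 W (cross-section A).
Total input = 34.58 + 47.6 = 82.18 W.
Radiated: εσ·A_surf·T⁴ with A_surf = A = 0.7800 m².
T⁴ = 82.18/(0.65·5.67×10⁻⁸·0.7800) = 2.859×10⁹ K⁴.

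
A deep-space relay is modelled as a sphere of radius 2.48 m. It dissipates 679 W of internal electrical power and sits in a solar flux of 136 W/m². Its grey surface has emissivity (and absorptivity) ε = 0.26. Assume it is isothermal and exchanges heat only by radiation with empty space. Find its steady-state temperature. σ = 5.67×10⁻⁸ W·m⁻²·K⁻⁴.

T ≈ 186 K

At steady state, absorbed solar power + internal power = radiated power.
Absorbed: α·S·A_cross = 0.26·136·19.32 = 683.2 W (cross-section πr²).
Total input = 683.2 + 679 = 1362 W.
Radiated: εσ·A_surf·T⁴ with A_surf = 4πr² = 77.29 m².
T⁴ = 1362/(0.26·5.67×10⁻⁸·77.29) = 1.196×10⁹ K⁴.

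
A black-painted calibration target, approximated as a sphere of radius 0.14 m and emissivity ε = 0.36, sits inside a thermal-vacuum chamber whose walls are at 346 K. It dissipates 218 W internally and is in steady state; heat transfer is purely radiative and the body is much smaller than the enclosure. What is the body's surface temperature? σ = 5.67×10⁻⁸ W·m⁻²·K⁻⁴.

For a small grey body in a large enclosure, net radiated power = εσA(T⁴ − T_w⁴).
Steady state: P = εσA(T⁴ − T_w⁴) with A = 4πr² = 0.2463 m².
T⁴ = P/(εσA) + T_w⁴ = 218/(0.36·5.67×10⁻⁸·0.2463) + (346)⁴
    = 4.336×10¹⁰ + 1.433×10¹⁰ = 5.769×10¹⁰ K⁴.

T ≈ 490 K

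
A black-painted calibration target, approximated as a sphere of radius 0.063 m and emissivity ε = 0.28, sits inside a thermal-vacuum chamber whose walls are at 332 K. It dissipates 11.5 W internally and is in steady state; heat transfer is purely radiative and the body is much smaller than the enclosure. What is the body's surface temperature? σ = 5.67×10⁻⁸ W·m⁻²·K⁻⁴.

For a small grey body in a large enclosure, net radiated power = εσA(T⁴ − T_w⁴).
Steady state: P = εσA(T⁴ − T_w⁴) with A = 4πr² = 0.04988 m².
T⁴ = P/(εσA) + T_w⁴ = 11.5/(0.28·5.67×10⁻⁸·0.04988) + (332)⁴
    = 1.452×10¹⁰ + 1.215×10¹⁰ = 2.667×10¹⁰ K⁴.

T ≈ 404 K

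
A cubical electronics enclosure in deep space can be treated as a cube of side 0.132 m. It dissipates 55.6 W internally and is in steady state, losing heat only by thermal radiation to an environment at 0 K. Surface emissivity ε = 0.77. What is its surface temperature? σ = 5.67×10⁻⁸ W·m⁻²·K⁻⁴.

Steady state: internal power = radiated power, P = εσA T⁴.
Radiating area A = 6L² = 0.1045 m².
T⁴ = P/(εσA) = 55.6/(0.77·5.67×10⁻⁸·0.1045) = 1.218×10¹⁰ K⁴.
T = (1.218×10¹⁰)^(1/4).

T ≈ 332 K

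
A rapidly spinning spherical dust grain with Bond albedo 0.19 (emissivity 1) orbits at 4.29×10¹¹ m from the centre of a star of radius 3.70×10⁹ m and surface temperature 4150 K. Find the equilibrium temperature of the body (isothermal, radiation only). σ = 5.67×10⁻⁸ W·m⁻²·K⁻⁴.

The star's surface emits σT_*⁴; at distance d the flux is S = σT_*⁴(R_*/d)².
S = 5.67×10⁻⁸·(4150)⁴·(3.70×10⁹/4.29×10¹¹)² = 1251 W/m².
For an isothermal sphere T⁴ = (1−a)S/(4σ) = 4.468×10⁹ K⁴.

T ≈ 259 K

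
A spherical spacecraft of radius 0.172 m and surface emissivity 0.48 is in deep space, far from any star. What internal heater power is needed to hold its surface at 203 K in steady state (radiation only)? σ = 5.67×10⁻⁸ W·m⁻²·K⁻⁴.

P = εσ·4πr²·T⁴.
4πr² = 0.3718 m²; T⁴ = 1.698×10⁹ K⁴.
P = 0.48·5.67×10⁻⁸·0.3718·1.698×10⁹.

P ≈ 17.2 W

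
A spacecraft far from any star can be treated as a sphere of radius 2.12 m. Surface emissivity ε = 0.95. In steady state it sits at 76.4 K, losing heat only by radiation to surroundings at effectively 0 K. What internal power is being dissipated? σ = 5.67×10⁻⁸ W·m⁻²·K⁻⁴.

P ≈ 104 W

Steady state: P = εσA T⁴.
A = 4πr² = 56.48 m²; T⁴ = (76.4)⁴ = 3.407×10⁷ K⁴.
P = 0.95 × 5.67×10⁻⁸ × 56.48 × 3.407×10⁷.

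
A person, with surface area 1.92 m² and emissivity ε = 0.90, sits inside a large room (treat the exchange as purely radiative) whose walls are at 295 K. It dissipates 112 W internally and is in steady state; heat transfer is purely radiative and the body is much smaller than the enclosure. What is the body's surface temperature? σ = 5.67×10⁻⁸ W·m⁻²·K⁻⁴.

For a small grey body in a large enclosure, net radiated power = εσA(T⁴ − T_w⁴).
Steady state: P = εσA(T⁴ − T_w⁴) with A = 1.92 m².
T⁴ = P/(εσA) + T_w⁴ = 112/(0.90·5.67×10⁻⁸·1.920) + (295)⁴
    = 1.143×10⁹ + 7.573×10⁹ = 8.716×10⁹ K⁴.

T ≈ 306 K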